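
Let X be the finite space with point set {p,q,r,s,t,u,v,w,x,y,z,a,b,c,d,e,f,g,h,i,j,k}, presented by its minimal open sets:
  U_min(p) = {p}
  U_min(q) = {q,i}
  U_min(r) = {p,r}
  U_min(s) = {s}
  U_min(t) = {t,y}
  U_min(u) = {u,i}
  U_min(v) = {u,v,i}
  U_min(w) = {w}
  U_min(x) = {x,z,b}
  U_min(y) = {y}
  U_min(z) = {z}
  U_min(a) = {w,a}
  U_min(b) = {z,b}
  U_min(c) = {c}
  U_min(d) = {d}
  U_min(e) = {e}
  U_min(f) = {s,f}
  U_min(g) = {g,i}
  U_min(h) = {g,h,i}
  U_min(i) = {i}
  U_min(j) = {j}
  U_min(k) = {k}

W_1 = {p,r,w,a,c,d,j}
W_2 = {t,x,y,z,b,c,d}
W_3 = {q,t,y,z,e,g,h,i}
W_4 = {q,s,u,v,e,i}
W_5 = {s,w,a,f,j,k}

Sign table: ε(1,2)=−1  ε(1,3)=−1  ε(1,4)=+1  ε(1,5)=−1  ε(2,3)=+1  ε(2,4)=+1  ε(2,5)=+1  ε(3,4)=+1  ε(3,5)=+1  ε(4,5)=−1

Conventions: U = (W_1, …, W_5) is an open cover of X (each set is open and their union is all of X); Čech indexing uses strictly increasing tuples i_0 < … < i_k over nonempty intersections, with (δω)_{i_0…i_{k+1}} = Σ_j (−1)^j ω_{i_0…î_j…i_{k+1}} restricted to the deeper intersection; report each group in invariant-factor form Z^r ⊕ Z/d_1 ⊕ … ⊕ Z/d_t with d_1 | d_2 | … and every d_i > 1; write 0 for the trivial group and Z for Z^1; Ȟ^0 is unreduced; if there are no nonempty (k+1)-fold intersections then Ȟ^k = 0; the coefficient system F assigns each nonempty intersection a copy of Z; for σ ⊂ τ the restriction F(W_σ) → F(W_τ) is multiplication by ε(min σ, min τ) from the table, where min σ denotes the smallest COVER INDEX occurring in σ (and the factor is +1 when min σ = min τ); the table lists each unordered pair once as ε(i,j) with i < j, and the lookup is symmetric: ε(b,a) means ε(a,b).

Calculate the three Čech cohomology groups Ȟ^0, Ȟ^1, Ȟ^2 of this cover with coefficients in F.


nonempty intersections:
  W12={c,d} W15={w,a,j} W23={t,y,z} W34={q,e,i} W45={s}
C dims 5,5; δ0: rk 5, SNF 1^4·2
Ȟ^0: (5−5)−0=0 ⇒ 0
Ȟ^1: (5−0)−5=0 plus torsion [2] ⇒ Z/2
Ȟ^2: (0−0)−0=0 ⇒ 0

Ȟ^0(U;F) ≅ 0; Ȟ^1(U;F) ≅ Z/2; Ȟ^2(U;F) ≅ 0


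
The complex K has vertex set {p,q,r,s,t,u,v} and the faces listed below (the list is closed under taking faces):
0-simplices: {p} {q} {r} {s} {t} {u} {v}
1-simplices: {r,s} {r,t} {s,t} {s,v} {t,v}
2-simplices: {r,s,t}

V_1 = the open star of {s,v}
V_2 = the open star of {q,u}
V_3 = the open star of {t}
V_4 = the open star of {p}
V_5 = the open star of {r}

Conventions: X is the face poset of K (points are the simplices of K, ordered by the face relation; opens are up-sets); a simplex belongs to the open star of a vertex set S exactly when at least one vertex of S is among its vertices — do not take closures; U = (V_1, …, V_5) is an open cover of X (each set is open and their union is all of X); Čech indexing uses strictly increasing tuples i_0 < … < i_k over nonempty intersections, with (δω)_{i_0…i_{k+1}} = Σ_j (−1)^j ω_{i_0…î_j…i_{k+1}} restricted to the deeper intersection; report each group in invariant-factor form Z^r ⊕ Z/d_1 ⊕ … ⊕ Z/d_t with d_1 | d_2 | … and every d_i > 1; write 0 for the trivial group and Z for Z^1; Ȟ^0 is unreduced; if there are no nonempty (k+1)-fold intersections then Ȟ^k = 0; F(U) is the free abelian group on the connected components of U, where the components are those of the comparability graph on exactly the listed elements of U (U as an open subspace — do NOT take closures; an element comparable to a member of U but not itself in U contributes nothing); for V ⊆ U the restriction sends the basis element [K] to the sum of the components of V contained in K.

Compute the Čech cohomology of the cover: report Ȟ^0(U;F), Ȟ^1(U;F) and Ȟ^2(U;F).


Ȟ^0 = Z^4, Ȟ^1 = Z and Ȟ^2 = 0

intersection data:
  V1={{s},{v},{r,s},{s,t},{s,v},{t,v},{r,s,t}} V2={{q},{u}} V3={{t},{r,t},{s,t},{t,v},{r,s,t}} V4={{p}} V5={{r},{r,s},{r,t},{r,s,t}}
  V13={{s,t},{t,v},{r,s,t}} V15={{r,s},{r,s,t}} V35={{r,t},{r,s,t}}
  V135={{r,s,t}}
components per intersection:
  V1: {{s},{v},{r,s},{s,t},{s,v},{t,v},{r,s,t}}
  V2: {{q}} {{u}}
  V3: {{t},{r,t},{s,t},{t,v},{r,s,t}}
  V4: {{p}}
  V5: {{r},{r,s},{r,t},{r,s,t}}
  V13: {{s,t},{r,s,t}} {{t,v}}
  V15: {{r,s},{r,s,t}}
  V35: {{r,t},{r,s,t}}
  V135: {{r,s,t}}
C dims 6,4,1; δ0: rk 2, SNF 1^2; δ1: rk 1, SNF 1^1
Ȟ^0 = (6 − 2) − 0 = 4, so Ȟ^0 ≅ Z^4
Ȟ^1 = (4 − 1) − 2 = 1, so Ȟ^1 ≅ Z
Ȟ^2 = (1 − 0) − 1 = 0, so Ȟ^2 ≅ 0


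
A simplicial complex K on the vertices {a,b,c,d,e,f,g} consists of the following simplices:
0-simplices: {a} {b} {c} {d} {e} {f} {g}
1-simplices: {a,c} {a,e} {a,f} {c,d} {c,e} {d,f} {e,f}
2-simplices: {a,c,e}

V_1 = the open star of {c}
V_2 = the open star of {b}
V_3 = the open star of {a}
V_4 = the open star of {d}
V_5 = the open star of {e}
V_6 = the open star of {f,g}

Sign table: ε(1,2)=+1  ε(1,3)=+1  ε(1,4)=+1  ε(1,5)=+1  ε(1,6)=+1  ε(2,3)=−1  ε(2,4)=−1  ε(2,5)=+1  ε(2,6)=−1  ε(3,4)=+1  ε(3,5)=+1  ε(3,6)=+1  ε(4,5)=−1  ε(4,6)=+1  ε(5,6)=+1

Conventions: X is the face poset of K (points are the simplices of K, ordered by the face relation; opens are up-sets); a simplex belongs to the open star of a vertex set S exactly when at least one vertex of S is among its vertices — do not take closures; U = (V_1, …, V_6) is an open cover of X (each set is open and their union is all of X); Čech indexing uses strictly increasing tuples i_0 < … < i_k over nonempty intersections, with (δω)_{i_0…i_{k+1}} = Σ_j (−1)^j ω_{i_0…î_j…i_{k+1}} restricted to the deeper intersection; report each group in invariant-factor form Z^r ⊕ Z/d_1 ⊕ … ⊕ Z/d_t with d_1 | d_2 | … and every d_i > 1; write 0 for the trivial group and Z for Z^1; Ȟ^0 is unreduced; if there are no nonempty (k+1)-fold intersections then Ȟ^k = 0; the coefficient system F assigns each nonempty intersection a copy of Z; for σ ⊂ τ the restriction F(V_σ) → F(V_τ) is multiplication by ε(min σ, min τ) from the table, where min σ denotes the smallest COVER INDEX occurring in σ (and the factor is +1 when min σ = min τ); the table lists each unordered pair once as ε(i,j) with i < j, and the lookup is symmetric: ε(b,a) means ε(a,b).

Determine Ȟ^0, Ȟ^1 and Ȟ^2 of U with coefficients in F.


Ȟ^0 ≅ Z^2; Ȟ^1 ≅ Z^2; Ȟ^2 ≅ 0

cover nerve:
  V1={{c},{a,c},{c,d},{c,e},{a,c,e}} V2={{b}} V3={{a},{a,c},{a,e},{a,f},{a,c,e}} V4={{d},{c,d},{d,f}} V5={{e},{a,e},{c,e},{e,f},{a,c,e}} V6={{f},{g},{a,f},{d,f},{e,f}}
  V13={{a,c},{a,c,e}} V14={{c,d}} V15={{c,e},{a,c,e}} V35={{a,e},{a,c,e}} V36={{a,f}} V46={{d,f}} V56={{e,f}}
  V135={{a,c,e}}
C dims 6,7,1; δ0: rk 4, SNF 1^4; δ1: rk 1, SNF 1^1
Ȟ^0: (6−4)−0=2 ⇒ Z^2
Ȟ^1: (7−1)−4=2 ⇒ Z^2
Ȟ^2: (1−0)−1=0 ⇒ 0


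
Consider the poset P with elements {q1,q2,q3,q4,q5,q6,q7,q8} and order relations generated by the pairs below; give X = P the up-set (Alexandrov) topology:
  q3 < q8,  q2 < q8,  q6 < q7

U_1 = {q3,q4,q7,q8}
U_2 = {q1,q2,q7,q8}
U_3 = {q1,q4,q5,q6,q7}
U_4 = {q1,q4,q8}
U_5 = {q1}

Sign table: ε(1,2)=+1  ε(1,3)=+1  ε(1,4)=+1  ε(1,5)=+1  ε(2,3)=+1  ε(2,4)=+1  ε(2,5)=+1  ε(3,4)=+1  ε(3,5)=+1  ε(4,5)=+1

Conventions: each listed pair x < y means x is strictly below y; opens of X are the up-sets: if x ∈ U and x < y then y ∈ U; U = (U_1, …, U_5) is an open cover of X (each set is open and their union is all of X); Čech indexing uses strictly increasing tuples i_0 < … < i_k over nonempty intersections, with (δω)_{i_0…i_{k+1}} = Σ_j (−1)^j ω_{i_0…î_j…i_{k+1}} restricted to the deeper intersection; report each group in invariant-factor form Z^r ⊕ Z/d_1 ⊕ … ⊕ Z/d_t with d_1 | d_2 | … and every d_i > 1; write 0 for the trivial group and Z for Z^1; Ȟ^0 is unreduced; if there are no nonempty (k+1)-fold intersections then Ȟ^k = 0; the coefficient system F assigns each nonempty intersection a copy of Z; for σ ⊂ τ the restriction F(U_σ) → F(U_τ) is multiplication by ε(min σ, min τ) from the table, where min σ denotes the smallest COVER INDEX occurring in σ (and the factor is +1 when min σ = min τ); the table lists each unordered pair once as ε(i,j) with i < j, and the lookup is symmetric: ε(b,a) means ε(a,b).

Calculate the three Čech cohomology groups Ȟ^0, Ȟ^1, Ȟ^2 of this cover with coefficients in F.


nonempty intersections:
  U12={q7,q8} U13={q4,q7} U14={q4,q8} U23={q1,q7} U24={q1,q8} U25={q1} U34={q1,q4} U35={q1} U45={q1}
  U123={q7} U124={q8} U134={q4} U234={q1} U235={q1} U245={q1} U345={q1}
  U2345={q1}
C dims 5,9,7,1; δ0: rk 4, SNF 1^4; δ1: rk 5, SNF 1^5; δ2: rk 1, SNF 1^1
Ȟ^0: (5−4)−0=1 ⇒ Z
Ȟ^1: (9−5)−4=0 ⇒ 0
Ȟ^2: (7−1)−5=1 ⇒ Z

Ȟ^0 = Z, Ȟ^1 = 0 and Ȟ^2 = Z


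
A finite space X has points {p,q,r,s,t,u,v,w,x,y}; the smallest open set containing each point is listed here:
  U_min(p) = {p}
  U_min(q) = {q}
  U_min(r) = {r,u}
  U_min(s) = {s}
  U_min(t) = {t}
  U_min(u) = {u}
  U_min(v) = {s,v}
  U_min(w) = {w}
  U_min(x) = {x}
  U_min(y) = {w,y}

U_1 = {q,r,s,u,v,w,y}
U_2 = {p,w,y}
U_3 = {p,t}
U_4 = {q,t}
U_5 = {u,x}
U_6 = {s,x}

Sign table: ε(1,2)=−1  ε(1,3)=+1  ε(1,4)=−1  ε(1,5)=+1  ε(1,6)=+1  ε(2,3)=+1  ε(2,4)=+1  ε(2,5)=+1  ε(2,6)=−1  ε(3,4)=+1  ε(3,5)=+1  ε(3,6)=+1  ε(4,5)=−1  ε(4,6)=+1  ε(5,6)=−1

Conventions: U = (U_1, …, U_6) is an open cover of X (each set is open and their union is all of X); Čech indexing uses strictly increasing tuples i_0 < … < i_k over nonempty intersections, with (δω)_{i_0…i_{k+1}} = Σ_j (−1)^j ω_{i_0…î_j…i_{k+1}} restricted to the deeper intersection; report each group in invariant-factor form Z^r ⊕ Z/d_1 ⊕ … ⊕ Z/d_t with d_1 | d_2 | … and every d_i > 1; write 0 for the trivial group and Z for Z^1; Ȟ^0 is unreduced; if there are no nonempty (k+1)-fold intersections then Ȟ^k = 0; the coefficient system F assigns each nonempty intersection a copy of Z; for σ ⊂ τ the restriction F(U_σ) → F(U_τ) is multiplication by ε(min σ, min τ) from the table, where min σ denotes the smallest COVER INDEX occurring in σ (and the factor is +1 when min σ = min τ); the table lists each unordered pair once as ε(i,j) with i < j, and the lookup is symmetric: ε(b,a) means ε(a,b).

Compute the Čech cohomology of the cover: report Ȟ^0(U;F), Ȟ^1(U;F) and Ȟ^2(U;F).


nonempty overlaps:
  U12={w,y} U14={q} U15={u} U16={s} U23={p} U34={t} U56={x}
C dims 6,7; δ0: rk 6, SNF 1^5·2
degree 0: 6−6−0 = 0 → Ȟ^0 ≅ 0
degree 1: 7−0−6 = 1 plus torsion [2] → Ȟ^1 ≅ Z ⊕ Z/2
degree 2: 0−0−0 = 0 → Ȟ^2 ≅ 0

Ȟ^0(U;F) ≅ 0,  Ȟ^1(U;F) ≅ Z ⊕ Z/2,  Ȟ^2(U;F) ≅ 0


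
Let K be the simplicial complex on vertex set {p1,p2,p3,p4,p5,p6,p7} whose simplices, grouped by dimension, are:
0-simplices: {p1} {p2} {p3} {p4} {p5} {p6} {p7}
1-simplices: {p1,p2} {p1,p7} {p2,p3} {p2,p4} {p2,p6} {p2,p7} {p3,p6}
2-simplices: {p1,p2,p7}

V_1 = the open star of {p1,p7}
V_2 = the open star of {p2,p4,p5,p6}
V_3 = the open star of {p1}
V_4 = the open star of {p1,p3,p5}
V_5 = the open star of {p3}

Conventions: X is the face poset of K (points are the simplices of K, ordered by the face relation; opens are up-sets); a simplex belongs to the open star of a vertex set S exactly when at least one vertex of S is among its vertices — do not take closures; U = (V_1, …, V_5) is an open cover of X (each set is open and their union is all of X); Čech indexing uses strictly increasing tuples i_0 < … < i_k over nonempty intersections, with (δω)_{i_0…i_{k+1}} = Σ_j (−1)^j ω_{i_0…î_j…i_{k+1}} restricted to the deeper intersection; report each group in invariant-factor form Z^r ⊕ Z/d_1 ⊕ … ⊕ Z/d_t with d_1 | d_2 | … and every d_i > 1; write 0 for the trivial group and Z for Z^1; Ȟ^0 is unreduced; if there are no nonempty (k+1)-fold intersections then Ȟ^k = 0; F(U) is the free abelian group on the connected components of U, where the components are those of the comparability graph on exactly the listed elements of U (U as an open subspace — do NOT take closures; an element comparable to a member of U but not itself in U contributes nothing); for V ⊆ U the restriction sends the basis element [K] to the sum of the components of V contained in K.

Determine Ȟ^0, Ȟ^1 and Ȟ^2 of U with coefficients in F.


Ȟ^0(U;F) ≅ Z^2; Ȟ^1(U;F) ≅ Z; Ȟ^2(U;F) ≅ 0

nerve simplices:
  V1={{p1},{p7},{p1,p2},{p1,p7},{p2,p7},{p1,p2,p7}} V2={{p2},{p4},{p5},{p6},{p1,p2},{p2,p3},{p2,p4},{p2,p6},{p2,p7},{p3,p6},{p1,p2,p7}} V3={{p1},{p1,p2},{p1,p7},{p1,p2,p7}} V4={{p1},{p3},{p5},{p1,p2},{p1,p7},{p2,p3},{p3,p6},{p1,p2,p7}} V5={{p3},{p2,p3},{p3,p6}}
  V12={{p1,p2},{p2,p7},{p1,p2,p7}} V13={{p1},{p1,p2},{p1,p7},{p1,p2,p7}} V14={{p1},{p1,p2},{p1,p7},{p1,p2,p7}} V23={{p1,p2},{p1,p2,p7}} V24={{p5},{p1,p2},{p2,p3},{p3,p6},{p1,p2,p7}} V25={{p2,p3},{p3,p6}} V34={{p1},{p1,p2},{p1,p7},{p1,p2,p7}} V45={{p3},{p2,p3},{p3,p6}}
  V123={{p1,p2},{p1,p2,p7}} V124={{p1,p2},{p1,p2,p7}} V134={{p1},{p1,p2},{p1,p7},{p1,p2,p7}} V234={{p1,p2},{p1,p2,p7}} V245={{p2,p3},{p3,p6}}
  V1234={{p1,p2},{p1,p2,p7}}
components per intersection:
  V1: {{p1},{p7},{p1,p2},{p1,p7},{p2,p7},{p1,p2,p7}}
  V2: {{p2},{p4},{p6},{p1,p2},{p2,p3},{p2,p4},{p2,p6},{p2,p7},{p3,p6},{p1,p2,p7}} {{p5}}
  V3: {{p1},{p1,p2},{p1,p7},{p1,p2,p7}}
  V4: {{p1},{p1,p2},{p1,p7},{p1,p2,p7}} {{p3},{p2,p3},{p3,p6}} {{p5}}
  V5: {{p3},{p2,p3},{p3,p6}}
  V12: {{p1,p2},{p2,p7},{p1,p2,p7}}
  V13: {{p1},{p1,p2},{p1,p7},{p1,p2,p7}}
  V14: {{p1},{p1,p2},{p1,p7},{p1,p2,p7}}
  V23: {{p1,p2},{p1,p2,p7}}
  V24: {{p5}} {{p1,p2},{p1,p2,p7}} {{p2,p3}} {{p3,p6}}
  V25: {{p2,p3}} {{p3,p6}}
  V34: {{p1},{p1,p2},{p1,p7},{p1,p2,p7}}
  V45: {{p3},{p2,p3},{p3,p6}}
  V123: {{p1,p2},{p1,p2,p7}}
  V124: {{p1,p2},{p1,p2,p7}}
  V134: {{p1},{p1,p2},{p1,p7},{p1,p2,p7}}
  V234: {{p1,p2},{p1,p2,p7}}
  V245: {{p2,p3}} {{p3,p6}}
  V1234: {{p1,p2},{p1,p2,p7}}
C dims 8,12,6,1; δ0: rk 6, SNF 1^6; δ1: rk 5, SNF 1^5; δ2: rk 1, SNF 1^1
degree 0: 8−6−0 = 2 → Ȟ^0 ≅ Z^2
degree 1: 12−5−6 = 1 → Ȟ^1 ≅ Z
degree 2: 6−1−5 = 0 → Ȟ^2 ≅ 0


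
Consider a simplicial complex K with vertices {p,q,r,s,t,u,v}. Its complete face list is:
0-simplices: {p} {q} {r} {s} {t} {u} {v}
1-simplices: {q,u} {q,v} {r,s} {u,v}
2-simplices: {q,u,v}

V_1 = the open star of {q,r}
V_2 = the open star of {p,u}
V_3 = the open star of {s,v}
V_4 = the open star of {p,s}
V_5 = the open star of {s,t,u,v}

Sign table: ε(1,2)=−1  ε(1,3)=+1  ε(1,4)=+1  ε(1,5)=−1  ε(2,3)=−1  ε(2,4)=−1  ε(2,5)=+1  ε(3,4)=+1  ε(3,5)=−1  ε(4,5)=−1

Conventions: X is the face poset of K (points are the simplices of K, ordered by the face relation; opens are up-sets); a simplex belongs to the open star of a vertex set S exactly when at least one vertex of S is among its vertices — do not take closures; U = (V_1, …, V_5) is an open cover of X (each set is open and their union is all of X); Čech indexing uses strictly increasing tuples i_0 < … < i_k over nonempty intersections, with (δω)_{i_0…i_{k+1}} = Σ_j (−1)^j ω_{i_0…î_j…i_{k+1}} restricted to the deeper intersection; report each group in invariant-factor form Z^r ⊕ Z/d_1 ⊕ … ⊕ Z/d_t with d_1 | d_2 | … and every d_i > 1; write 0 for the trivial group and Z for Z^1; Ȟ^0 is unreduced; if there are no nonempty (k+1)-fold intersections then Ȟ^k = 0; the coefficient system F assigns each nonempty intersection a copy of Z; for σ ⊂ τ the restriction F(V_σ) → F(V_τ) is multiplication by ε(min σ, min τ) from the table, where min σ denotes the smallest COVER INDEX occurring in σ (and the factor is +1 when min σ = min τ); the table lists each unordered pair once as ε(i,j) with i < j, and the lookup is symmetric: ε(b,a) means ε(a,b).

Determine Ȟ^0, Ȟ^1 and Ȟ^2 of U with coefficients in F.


Ȟ^0(U;F) ≅ Z; Ȟ^1(U;F) ≅ Z; Ȟ^2(U;F) ≅ 0

cover nerve:
  V1={{q},{r},{q,u},{q,v},{r,s},{q,u,v}} V2={{p},{u},{q,u},{u,v},{q,u,v}} V3={{s},{v},{q,v},{r,s},{u,v},{q,u,v}} V4={{p},{s},{r,s}} V5={{s},{t},{u},{v},{q,u},{q,v},{r,s},{u,v},{q,u,v}}
  V12={{q,u},{q,u,v}} V13={{q,v},{r,s},{q,u,v}} V14={{r,s}} V15={{q,u},{q,v},{r,s},{q,u,v}} V23={{u,v},{q,u,v}} V24={{p}} V25={{u},{q,u},{u,v},{q,u,v}} V34={{s},{r,s}} V35={{s},{v},{q,v},{r,s},{u,v},{q,u,v}} V45={{s},{r,s}}
  V123={{q,u,v}} V125={{q,u},{q,u,v}} V134={{r,s}} V135={{q,v},{r,s},{q,u,v}} V145={{r,s}} V235={{u,v},{q,u,v}} V345={{s},{r,s}}
  V1235={{q,u,v}} V1345={{r,s}}
C dims 5,10,7,2; δ0: rk 4, SNF 1^4; δ1: rk 5, SNF 1^5; δ2: rk 2, SNF 1^2
Ȟ^0: (5−4)−0=1 ⇒ Z
Ȟ^1: (10−5)−4=1 ⇒ Z
Ȟ^2: (7−2)−5=0 ⇒ 0


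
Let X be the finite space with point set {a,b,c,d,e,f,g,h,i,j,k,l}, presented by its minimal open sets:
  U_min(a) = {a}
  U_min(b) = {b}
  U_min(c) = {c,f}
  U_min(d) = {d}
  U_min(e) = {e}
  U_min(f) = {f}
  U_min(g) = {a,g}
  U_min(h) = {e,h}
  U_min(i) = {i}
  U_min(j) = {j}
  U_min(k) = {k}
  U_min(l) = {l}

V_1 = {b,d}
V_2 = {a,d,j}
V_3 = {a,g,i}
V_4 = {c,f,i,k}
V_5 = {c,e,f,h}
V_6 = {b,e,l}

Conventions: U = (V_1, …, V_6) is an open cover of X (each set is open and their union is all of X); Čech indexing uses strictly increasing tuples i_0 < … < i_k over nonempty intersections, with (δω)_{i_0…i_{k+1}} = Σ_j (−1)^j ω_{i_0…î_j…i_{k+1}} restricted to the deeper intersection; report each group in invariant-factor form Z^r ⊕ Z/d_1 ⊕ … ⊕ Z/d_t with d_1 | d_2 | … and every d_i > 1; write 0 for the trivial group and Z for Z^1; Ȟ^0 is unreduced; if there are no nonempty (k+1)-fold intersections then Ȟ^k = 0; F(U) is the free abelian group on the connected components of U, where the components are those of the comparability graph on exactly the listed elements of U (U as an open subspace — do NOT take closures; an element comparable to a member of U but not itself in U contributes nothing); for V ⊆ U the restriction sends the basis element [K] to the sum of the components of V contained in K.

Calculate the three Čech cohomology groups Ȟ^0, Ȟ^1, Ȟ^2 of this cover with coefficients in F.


Ȟ^0 = Z^9, Ȟ^1 = 0 and Ȟ^2 = 0

intersection data:
  V12={d} V16={b} V23={a} V34={i} V45={c,f} V56={e}
components per intersection:
  V1: {b} {d}
  V2: {a} {d} {j}
  V3: {a,g} {i}
  V4: {c,f} {i} {k}
  V5: {c,f} {e,h}
  V6: {b} {e} {l}
  V12: {d}
  V16: {b}
  V23: {a}
  V34: {i}
  V45: {c,f}
  V56: {e}
C dims 15,6; δ0: rk 6, SNF 1^6
Ȟ^0 = (15 − 6) − 0 = 9, so Ȟ^0 ≅ Z^9
Ȟ^1 = (6 − 0) − 6 = 0, so Ȟ^1 ≅ 0
Ȟ^2 = (0 − 0) − 0 = 0, so Ȟ^2 ≅ 0


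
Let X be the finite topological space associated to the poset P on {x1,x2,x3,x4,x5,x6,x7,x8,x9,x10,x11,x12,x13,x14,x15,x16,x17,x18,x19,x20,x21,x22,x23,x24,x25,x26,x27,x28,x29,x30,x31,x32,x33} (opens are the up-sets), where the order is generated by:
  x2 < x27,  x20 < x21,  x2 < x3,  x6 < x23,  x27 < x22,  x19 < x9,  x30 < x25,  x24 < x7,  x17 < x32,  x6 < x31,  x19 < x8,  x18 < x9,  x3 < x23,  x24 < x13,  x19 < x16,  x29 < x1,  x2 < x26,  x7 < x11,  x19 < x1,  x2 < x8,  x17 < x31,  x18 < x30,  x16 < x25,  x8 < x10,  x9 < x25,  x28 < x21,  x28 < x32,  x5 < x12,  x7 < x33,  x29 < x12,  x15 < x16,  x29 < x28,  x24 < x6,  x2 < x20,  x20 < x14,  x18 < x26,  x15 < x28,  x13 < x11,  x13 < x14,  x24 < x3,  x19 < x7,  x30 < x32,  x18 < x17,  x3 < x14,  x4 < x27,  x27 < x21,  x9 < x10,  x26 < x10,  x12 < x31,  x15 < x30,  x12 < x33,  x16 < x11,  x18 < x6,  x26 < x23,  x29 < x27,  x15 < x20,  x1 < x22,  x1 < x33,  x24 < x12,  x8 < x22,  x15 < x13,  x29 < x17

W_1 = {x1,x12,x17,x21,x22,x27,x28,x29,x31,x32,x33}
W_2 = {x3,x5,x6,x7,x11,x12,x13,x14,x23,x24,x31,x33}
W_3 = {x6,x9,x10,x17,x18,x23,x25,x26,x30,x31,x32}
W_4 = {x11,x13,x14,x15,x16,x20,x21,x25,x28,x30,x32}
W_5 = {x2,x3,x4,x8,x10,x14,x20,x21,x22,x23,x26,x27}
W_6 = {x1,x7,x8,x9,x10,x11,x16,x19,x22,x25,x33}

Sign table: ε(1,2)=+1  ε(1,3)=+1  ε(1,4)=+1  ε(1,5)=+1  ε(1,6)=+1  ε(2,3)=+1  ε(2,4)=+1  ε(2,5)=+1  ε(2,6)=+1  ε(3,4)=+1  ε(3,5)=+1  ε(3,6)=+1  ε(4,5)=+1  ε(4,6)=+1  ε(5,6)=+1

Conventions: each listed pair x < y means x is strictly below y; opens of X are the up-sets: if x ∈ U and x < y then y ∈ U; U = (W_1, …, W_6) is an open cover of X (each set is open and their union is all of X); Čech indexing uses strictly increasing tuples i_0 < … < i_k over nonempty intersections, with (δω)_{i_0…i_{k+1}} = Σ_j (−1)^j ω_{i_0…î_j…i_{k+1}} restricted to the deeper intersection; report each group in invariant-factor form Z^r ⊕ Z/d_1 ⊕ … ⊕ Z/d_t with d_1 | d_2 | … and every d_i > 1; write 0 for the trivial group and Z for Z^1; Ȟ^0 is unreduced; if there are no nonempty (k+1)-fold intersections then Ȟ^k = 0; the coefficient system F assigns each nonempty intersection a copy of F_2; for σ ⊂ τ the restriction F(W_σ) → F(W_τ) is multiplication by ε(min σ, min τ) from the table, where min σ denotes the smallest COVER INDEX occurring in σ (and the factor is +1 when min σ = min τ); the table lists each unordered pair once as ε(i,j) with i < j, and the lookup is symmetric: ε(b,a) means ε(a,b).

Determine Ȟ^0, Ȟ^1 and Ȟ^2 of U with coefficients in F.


nerve simplices:
  W12={x12,x31,x33} W13={x17,x31,x32} W14={x21,x28,x32} W15={x21,x22,x27} W16={x1,x22,x33} W23={x6,x23,x31} W24={x11,x13,x14} W25={x3,x14,x23} W26={x7,x11,x33} W34={x25,x30,x32} W35={x10,x23,x26} W36={x9,x10,x25} W45={x14,x20,x21} W46={x11,x16,x25} W56={x8,x10,x22}
  W123={x31} W126={x33} W134={x32} W145={x21} W156={x22} W235={x23} W245={x14} W246={x11} W346={x25} W356={x10}
C dims 6,15,10; δ0: rk_F2 5; δ1: rk_F2 9
degree 0: 6−5−0 = 1 → Ȟ^0 ≅ Z/2
degree 1: 15−9−5 = 1 → Ȟ^1 ≅ Z/2
degree 2: 10−0−9 = 1 → Ȟ^2 ≅ Z/2

Ȟ^0(U;F) ≅ Z/2, Ȟ^1(U;F) ≅ Z/2, Ȟ^2(U;F) ≅ Z/2


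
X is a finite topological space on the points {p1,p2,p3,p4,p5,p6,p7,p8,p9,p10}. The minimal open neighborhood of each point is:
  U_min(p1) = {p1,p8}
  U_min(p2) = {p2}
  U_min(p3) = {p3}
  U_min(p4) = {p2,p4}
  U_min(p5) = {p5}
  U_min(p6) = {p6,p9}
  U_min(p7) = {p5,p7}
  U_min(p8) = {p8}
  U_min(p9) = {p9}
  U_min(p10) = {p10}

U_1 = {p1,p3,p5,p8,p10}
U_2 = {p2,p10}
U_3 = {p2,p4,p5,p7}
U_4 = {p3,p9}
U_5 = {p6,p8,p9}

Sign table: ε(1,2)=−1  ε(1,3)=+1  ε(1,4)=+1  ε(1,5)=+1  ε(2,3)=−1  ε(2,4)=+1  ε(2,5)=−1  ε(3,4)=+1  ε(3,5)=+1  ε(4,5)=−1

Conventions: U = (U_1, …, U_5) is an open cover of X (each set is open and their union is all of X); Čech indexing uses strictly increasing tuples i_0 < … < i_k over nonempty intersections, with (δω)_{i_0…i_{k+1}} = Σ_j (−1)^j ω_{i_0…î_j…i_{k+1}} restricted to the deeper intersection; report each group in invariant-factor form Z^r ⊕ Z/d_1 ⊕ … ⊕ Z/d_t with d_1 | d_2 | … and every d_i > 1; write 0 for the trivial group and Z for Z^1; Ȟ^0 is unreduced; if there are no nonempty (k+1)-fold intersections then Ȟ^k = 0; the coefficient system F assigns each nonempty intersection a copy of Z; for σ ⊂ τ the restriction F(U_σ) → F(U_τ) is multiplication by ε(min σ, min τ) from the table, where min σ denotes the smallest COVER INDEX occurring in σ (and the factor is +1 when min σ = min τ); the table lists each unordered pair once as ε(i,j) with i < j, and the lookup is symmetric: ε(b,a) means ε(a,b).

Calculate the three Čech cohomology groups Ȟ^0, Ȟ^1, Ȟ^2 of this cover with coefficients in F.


Ȟ^0 ≅ 0,  Ȟ^1 ≅ Z ⊕ Z/2,  Ȟ^2 ≅ 0

nerve of the cover:
  U12={p10} U13={p5} U14={p3} U15={p8} U23={p2} U45={p9}
C dims 5,6; δ0: rk 5, SNF 1^4·2
Ȟ^0 = (5 − 5) − 0 = 0, so Ȟ^0 ≅ 0
Ȟ^1 = (6 − 0) − 5 = 1 plus torsion [2], so Ȟ^1 ≅ Z ⊕ Z/2
Ȟ^2 = (0 − 0) − 0 = 0, so Ȟ^2 ≅ 0


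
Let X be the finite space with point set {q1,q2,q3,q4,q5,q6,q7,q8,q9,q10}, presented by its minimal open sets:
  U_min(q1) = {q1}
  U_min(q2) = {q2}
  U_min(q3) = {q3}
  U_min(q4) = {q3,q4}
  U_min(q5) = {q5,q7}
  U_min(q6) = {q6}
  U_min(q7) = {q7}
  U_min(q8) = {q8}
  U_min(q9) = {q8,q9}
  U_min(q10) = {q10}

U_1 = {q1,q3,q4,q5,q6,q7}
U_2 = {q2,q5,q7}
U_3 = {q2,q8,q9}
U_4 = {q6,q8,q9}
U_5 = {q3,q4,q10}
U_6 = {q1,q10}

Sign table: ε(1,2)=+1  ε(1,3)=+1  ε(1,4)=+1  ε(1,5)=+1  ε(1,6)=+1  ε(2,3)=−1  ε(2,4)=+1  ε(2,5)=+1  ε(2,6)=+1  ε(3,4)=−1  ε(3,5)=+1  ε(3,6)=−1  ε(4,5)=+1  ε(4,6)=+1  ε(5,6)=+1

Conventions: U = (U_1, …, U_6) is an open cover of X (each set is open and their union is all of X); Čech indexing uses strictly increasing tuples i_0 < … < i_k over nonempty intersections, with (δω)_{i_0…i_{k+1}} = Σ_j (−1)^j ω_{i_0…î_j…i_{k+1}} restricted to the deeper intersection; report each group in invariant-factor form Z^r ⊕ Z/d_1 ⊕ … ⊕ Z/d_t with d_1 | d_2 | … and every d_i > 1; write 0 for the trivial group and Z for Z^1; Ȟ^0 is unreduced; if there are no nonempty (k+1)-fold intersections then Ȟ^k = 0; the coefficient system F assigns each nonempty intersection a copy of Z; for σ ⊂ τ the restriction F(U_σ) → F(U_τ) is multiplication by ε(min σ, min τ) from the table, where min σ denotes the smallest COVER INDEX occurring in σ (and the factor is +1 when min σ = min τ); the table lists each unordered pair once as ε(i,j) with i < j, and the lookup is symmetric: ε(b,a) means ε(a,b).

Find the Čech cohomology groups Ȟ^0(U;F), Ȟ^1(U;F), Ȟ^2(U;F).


cover nerve:
  U12={q5,q7} U14={q6} U15={q3,q4} U16={q1} U23={q2} U34={q8,q9} U56={q10}
C dims 6,7; δ0: rk 5, SNF 1^5
Ȟ^0: (6−5)−0=1 ⇒ Z
Ȟ^1: (7−0)−5=2 ⇒ Z^2
Ȟ^2: (0−0)−0=0 ⇒ 0

Ȟ^0 = Z,  Ȟ^1 = Z^2,  Ȟ^2 = 0


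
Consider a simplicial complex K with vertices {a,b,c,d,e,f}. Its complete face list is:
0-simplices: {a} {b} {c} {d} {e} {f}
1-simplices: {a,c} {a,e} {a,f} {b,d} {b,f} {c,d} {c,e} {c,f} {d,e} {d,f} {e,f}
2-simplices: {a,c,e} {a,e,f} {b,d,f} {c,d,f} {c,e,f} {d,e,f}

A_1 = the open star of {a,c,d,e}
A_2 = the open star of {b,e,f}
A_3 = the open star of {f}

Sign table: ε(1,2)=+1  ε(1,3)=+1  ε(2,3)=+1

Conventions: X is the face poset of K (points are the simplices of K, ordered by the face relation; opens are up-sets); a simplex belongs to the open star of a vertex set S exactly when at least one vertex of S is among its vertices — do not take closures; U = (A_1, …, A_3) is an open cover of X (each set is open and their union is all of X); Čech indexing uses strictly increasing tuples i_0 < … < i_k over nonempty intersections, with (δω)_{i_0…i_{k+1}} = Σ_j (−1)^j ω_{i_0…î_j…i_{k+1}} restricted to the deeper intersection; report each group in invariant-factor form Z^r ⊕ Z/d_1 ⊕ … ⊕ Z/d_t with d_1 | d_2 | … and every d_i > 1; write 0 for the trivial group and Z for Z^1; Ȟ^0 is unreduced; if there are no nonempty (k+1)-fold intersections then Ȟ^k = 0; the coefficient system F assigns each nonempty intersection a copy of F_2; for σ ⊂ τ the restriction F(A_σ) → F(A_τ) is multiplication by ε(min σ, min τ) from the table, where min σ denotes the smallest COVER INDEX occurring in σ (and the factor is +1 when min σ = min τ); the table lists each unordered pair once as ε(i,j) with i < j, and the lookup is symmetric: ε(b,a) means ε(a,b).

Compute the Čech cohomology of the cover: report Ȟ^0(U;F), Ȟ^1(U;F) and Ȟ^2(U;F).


Ȟ^0(U;F) ≅ Z/2, Ȟ^1(U;F) ≅ 0, Ȟ^2(U;F) ≅ 0

nonempty overlaps:
  A1={{a},{c},{d},{e},{a,c},{a,e},{a,f},{b,d},{c,d},{c,e},{c,f},{d,e},{d,f},{e,f},{a,c,e},{a,e,f},{b,d,f},{c,d,f},{c,e,f},{d,e,f}} A2={{b},{e},{f},{a,e},{a,f},{b,d},{b,f},{c,e},{c,f},{d,e},{d,f},{e,f},{a,c,e},{a,e,f},{b,d,f},{c,d,f},{c,e,f},{d,e,f}} A3={{f},{a,f},{b,f},{c,f},{d,f},{e,f},{a,e,f},{b,d,f},{c,d,f},{c,e,f},{d,e,f}}
  A12={{e},{a,e},{a,f},{b,d},{c,e},{c,f},{d,e},{d,f},{e,f},{a,c,e},{a,e,f},{b,d,f},{c,d,f},{c,e,f},{d,e,f}} A13={{a,f},{c,f},{d,f},{e,f},{a,e,f},{b,d,f},{c,d,f},{c,e,f},{d,e,f}} A23={{f},{a,f},{b,f},{c,f},{d,f},{e,f},{a,e,f},{b,d,f},{c,d,f},{c,e,f},{d,e,f}}
  A123={{a,f},{c,f},{d,f},{e,f},{a,e,f},{b,d,f},{c,d,f},{c,e,f},{d,e,f}}
C dims 3,3,1; δ0: rk_F2 2; δ1: rk_F2 1
degree 0: 3−2−0 = 1 → Ȟ^0 ≅ Z/2
degree 1: 3−1−2 = 0 → Ȟ^1 ≅ 0
degree 2: 1−0−1 = 0 → Ȟ^2 ≅ 0


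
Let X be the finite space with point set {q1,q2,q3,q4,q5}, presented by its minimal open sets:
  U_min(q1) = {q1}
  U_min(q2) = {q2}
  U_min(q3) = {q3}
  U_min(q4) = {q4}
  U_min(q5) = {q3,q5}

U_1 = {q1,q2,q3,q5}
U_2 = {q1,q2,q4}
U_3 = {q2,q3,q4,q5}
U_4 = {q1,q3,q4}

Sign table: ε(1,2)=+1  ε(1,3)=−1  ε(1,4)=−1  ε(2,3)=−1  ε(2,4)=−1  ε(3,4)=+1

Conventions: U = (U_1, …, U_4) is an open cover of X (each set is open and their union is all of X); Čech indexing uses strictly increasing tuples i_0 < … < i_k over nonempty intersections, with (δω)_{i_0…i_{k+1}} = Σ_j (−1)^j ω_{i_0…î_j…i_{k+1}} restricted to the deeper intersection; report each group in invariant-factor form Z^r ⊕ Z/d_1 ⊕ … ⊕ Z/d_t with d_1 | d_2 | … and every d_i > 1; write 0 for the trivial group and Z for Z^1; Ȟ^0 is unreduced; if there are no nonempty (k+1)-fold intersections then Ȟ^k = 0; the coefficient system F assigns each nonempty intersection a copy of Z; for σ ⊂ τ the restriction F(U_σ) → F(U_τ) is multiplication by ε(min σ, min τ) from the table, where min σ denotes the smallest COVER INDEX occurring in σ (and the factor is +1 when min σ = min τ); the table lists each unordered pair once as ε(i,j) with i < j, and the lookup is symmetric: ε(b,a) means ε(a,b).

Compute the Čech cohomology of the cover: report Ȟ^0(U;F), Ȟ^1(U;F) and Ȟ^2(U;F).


Ȟ^0 ≅ Z, Ȟ^1 ≅ 0 and Ȟ^2 ≅ Z

nonempty intersections:
  U12={q1,q2} U13={q2,q3,q5} U14={q1,q3} U23={q2,q4} U24={q1,q4} U34={q3,q4}
  U123={q2} U124={q1} U134={q3} U234={q4}
C dims 4,6,4; δ0: rk 3, SNF 1^3; δ1: rk 3, SNF 1^3
Ȟ^0: (4−3)−0=1 ⇒ Z
Ȟ^1: (6−3)−3=0 ⇒ 0
Ȟ^2: (4−0)−3=1 ⇒ Z


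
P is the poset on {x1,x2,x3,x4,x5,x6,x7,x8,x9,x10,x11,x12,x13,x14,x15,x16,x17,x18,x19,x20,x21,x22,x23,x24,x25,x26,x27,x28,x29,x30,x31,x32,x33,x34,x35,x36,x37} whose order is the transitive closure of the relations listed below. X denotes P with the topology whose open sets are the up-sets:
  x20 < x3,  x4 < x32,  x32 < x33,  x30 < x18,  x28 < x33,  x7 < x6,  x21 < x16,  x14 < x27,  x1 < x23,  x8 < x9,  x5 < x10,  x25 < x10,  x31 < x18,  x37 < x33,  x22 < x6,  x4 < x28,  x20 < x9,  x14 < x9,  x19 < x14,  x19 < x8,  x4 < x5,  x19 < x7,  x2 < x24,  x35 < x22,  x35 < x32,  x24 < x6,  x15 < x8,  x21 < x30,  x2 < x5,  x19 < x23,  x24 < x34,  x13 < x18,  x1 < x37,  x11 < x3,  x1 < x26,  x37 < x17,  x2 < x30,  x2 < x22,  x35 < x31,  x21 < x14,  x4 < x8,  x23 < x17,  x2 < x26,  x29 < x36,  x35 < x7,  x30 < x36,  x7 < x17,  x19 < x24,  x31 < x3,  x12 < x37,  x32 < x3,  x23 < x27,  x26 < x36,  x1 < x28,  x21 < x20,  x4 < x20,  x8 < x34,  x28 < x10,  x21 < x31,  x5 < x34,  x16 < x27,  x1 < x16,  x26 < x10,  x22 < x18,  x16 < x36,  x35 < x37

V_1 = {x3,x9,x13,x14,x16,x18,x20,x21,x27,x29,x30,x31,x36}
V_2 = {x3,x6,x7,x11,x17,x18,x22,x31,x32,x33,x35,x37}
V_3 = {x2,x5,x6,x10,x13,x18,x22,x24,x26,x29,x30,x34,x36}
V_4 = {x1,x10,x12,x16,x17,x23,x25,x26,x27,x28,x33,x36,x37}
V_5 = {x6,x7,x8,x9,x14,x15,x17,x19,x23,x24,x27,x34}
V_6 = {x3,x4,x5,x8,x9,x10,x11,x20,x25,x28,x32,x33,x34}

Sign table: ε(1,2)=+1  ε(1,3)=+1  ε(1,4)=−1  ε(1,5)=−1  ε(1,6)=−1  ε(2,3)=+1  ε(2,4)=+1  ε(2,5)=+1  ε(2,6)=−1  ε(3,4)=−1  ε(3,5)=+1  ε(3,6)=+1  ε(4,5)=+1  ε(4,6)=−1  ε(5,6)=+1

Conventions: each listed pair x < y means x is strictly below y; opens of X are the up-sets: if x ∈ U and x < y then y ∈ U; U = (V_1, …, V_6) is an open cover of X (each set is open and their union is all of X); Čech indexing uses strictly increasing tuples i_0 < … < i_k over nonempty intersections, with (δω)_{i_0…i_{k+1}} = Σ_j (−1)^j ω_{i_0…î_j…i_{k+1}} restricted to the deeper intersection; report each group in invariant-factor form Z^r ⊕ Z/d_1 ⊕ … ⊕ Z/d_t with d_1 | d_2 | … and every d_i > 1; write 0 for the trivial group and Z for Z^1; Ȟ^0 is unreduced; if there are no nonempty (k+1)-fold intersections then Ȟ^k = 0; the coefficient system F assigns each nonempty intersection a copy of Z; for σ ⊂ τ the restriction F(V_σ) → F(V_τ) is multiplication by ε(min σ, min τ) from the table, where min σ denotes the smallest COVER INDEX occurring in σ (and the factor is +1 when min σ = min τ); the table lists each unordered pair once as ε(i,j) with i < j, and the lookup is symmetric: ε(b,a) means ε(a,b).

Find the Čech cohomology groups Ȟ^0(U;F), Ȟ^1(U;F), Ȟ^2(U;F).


cover nerve:
  V12={x3,x18,x31} V13={x13,x18,x29,x30,x36} V14={x16,x27,x36} V15={x9,x14,x27} V16={x3,x9,x20} V23={x6,x18,x22} V24={x17,x33,x37} V25={x6,x7,x17} V26={x3,x11,x32,x33} V34={x10,x26,x36} V35={x6,x24,x34} V36={x5,x10,x34} V45={x17,x23,x27} V46={x10,x25,x28,x33} V56={x8,x9,x34}
  V123={x18} V126={x3} V134={x36} V145={x27} V156={x9} V235={x6} V245={x17} V246={x33} V346={x10} V356={x34}
C dims 6,15,10; δ0: rk 6, SNF 1^5·2; δ1: rk 9, SNF 1^9
Ȟ^0: (6−6)−0=0 ⇒ 0
Ȟ^1: (15−9)−6=0 plus torsion [2] ⇒ Z/2
Ȟ^2: (10−0)−9=1 ⇒ Z

Ȟ^0(U;F) ≅ 0, Ȟ^1(U;F) ≅ Z/2, Ȟ^2(U;F) ≅ Z


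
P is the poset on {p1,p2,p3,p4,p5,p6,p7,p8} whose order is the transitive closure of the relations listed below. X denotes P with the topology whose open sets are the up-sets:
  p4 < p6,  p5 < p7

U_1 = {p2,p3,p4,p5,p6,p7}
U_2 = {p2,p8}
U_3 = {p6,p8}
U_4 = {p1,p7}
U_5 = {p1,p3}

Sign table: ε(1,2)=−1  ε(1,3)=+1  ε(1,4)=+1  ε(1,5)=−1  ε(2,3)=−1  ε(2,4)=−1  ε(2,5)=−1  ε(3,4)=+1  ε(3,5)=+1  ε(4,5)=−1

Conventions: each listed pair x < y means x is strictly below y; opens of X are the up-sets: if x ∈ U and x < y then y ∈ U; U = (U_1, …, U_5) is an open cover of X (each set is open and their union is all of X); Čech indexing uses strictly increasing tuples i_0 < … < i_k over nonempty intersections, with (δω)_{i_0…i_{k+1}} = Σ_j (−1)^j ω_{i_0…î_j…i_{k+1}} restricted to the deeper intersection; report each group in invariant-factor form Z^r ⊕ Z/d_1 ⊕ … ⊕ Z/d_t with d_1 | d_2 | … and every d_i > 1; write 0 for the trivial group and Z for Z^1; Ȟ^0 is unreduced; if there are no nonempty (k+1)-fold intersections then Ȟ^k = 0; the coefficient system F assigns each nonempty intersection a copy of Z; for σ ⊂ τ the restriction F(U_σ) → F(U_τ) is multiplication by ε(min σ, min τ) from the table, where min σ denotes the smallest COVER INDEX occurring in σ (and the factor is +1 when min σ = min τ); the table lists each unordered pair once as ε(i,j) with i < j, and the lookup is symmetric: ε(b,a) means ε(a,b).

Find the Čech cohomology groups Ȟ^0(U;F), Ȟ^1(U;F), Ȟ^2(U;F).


nonempty intersections:
  U12={p2} U13={p6} U14={p7} U15={p3} U23={p8} U45={p1}
C dims 5,6; δ0: rk 4, SNF 1^4
Ȟ^0: (5−4)−0=1 ⇒ Z
Ȟ^1: (6−0)−4=2 ⇒ Z^2
Ȟ^2: (0−0)−0=0 ⇒ 0

Ȟ^0(U;F) ≅ Z,  Ȟ^1(U;F) ≅ Z^2,  Ȟ^2(U;F) ≅ 0


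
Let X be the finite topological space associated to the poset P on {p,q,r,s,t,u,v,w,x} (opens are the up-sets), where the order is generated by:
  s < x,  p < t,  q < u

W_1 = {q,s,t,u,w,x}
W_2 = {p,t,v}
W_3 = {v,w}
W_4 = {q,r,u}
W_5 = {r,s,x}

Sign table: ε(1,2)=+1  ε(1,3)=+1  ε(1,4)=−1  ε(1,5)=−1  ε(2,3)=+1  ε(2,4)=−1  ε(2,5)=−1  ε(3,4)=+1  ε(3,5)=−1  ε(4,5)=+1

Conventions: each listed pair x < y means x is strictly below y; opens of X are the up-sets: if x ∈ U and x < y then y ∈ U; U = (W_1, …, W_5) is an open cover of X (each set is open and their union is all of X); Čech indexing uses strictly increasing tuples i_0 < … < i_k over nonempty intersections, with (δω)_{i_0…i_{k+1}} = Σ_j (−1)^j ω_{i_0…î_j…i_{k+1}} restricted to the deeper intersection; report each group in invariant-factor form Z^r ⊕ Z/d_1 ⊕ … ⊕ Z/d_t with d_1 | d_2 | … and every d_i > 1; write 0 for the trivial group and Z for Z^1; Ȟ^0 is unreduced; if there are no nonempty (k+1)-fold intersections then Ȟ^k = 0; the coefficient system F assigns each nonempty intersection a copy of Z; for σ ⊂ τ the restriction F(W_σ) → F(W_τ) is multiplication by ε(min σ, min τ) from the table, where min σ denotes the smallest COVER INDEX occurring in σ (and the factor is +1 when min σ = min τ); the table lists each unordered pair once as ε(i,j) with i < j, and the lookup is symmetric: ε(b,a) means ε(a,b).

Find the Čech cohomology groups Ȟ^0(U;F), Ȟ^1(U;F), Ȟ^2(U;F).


nonempty overlaps:
  W12={t} W13={w} W14={q,u} W15={s,x} W23={v} W45={r}
C dims 5,6; δ0: rk 4, SNF 1^4
degree 0: 5−4−0 = 1 → Ȟ^0 ≅ Z
degree 1: 6−0−4 = 2 → Ȟ^1 ≅ Z^2
degree 2: 0−0−0 = 0 → Ȟ^2 ≅ 0

Ȟ^0(U;F) ≅ Z; Ȟ^1(U;F) ≅ Z^2; Ȟ^2(U;F) ≅ 0


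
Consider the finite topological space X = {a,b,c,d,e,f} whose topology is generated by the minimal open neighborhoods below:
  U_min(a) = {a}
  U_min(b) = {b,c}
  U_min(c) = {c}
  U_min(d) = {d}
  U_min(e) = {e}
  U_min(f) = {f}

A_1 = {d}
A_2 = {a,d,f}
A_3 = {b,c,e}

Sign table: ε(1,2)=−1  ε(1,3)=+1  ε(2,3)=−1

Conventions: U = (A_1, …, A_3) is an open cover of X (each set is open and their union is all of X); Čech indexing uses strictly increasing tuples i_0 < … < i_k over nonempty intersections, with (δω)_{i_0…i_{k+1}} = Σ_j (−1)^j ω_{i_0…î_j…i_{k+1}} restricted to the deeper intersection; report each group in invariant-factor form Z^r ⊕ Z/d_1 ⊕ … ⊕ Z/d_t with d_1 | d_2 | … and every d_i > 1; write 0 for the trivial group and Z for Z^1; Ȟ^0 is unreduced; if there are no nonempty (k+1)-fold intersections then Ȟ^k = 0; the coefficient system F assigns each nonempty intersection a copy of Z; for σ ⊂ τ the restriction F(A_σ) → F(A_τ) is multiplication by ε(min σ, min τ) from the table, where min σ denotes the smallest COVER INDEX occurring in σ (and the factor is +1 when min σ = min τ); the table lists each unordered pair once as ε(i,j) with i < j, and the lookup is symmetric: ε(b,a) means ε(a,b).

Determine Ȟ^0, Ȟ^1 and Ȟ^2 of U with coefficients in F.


nerve of the cover:
  A12={d}
C dims 3,1; δ0: rk 1, SNF 1^1
Ȟ^0 = (3 − 1) − 0 = 2, so Ȟ^0 ≅ Z^2
Ȟ^1 = (1 − 0) − 1 = 0, so Ȟ^1 ≅ 0
Ȟ^2 = (0 − 0) − 0 = 0, so Ȟ^2 ≅ 0

Ȟ^0(U;F) ≅ Z^2; Ȟ^1(U;F) ≅ 0; Ȟ^2(U;F) ≅ 0


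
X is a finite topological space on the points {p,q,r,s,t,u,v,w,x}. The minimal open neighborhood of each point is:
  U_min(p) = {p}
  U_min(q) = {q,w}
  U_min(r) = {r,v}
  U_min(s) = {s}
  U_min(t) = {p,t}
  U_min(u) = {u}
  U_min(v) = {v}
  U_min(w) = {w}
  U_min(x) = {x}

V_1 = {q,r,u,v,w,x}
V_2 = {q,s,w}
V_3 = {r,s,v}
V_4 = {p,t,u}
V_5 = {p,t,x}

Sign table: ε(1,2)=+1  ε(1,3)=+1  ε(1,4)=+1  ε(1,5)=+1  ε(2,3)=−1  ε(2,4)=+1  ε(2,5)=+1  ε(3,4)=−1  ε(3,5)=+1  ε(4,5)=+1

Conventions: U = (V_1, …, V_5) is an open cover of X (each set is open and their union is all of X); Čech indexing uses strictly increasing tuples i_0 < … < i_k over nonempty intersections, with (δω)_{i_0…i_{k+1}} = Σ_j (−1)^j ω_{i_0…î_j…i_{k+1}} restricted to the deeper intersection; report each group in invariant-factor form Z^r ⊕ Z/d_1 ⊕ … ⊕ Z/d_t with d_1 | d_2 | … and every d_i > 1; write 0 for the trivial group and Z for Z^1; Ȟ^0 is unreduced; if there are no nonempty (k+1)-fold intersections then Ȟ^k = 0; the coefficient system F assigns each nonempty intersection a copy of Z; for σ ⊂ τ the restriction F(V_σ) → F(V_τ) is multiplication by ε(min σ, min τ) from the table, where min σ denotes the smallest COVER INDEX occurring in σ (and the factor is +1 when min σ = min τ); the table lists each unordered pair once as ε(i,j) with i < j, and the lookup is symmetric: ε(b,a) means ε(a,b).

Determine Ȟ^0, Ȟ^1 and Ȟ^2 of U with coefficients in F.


Ȟ^0 = 0; Ȟ^1 = Z ⊕ Z/2; Ȟ^2 = 0

nonempty overlaps:
  V12={q,w} V13={r,v} V14={u} V15={x} V23={s} V45={p,t}
C dims 5,6; δ0: rk 5, SNF 1^4·2
degree 0: 5−5−0 = 0 → Ȟ^0 ≅ 0
degree 1: 6−0−5 = 1 plus torsion [2] → Ȟ^1 ≅ Z ⊕ Z/2
degree 2: 0−0−0 = 0 → Ȟ^2 ≅ 0


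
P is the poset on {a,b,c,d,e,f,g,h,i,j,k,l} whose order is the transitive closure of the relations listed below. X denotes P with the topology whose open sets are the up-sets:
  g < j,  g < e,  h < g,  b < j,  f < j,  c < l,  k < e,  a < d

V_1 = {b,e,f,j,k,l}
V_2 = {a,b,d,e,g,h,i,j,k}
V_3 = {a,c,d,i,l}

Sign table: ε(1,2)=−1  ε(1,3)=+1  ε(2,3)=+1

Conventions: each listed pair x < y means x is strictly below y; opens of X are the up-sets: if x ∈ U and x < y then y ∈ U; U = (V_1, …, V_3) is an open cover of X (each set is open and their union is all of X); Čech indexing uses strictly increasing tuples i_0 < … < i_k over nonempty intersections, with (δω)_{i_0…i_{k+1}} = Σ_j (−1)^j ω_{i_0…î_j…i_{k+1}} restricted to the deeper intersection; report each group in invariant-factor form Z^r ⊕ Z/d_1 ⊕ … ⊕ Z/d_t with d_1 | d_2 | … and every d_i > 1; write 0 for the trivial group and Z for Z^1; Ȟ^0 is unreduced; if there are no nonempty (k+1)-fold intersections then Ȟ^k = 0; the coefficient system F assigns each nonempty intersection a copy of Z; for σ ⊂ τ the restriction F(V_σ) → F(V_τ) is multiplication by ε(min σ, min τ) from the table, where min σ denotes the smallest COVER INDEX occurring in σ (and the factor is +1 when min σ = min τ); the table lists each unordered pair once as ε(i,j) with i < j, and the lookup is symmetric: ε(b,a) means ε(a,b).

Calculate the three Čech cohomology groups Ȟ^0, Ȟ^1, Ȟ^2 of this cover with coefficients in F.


Ȟ^0 = 0, Ȟ^1 = Z/2 and Ȟ^2 = 0

nerve simplices:
  V12={b,e,j,k} V13={l} V23={a,d,i}
C dims 3,3; δ0: rk 3, SNF 1^2·2
degree 0: 3−3−0 = 0 → Ȟ^0 ≅ 0
degree 1: 3−0−3 = 0 plus torsion [2] → Ȟ^1 ≅ Z/2
degree 2: 0−0−0 = 0 → Ȟ^2 ≅ 0
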